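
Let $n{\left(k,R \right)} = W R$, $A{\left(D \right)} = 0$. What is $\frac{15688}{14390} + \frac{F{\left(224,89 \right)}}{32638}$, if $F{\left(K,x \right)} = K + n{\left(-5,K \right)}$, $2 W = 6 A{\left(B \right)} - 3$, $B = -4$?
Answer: $\frac{127603316}{117415205} \approx 1.0868$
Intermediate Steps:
$W = - \frac{3}{2}$ ($W = \frac{6 \cdot 0 - 3}{2} = \frac{0 - 3}{2} = \frac{1}{2} \left(-3\right) = - \frac{3}{2} \approx -1.5$)
$n{\left(k,R \right)} = - \frac{3 R}{2}$
$F{\left(K,x \right)} = - \frac{K}{2}$ ($F{\left(K,x \right)} = K - \frac{3 K}{2} = - \frac{K}{2}$)
$\frac{15688}{14390} + \frac{F{\left(224,89 \right)}}{32638} = \frac{15688}{14390} + \frac{\left(- \frac{1}{2}\right) 224}{32638} = 15688 \cdot \frac{1}{14390} - \frac{56}{16319} = \frac{7844}{7195} - \frac{56}{16319} = \frac{127603316}{117415205}$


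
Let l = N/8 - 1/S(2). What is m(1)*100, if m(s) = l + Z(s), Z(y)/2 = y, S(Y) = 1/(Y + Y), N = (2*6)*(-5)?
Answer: -950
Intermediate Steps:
N = -60 (N = 12*(-5) = -60)
S(Y) = 1/(2*Y)
Z(y) = 2*y
l = -23/2 (l = -60/8 - 1/((½)/2) = -60*⅛ - 1/((½)*(½)) = -15/2 - 1/¼ = -15/2 - 1*4 = -15/2 - 4 = -23/2 ≈ -11.500)
m(s) = -23/2 + 2*s
m(1)*100 = (-23/2 + 2*1)*100 = (-23/2 + 2)*100 = -19/2*100 = -950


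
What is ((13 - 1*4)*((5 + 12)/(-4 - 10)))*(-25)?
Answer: 3825/14 ≈ 273.21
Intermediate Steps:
((13 - 1*4)*((5 + 12)/(-4 - 10)))*(-25) = ((13 - 4)*(17/(-14)))*(-25) = (9*(17*(-1/14)))*(-25) = (9*(-17/14))*(-25) = -153/14*(-25) = 3825/14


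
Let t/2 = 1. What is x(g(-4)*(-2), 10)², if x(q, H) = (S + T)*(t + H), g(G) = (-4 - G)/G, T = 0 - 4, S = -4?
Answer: 9216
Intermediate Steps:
t = 2 (t = 2*1 = 2)
T = -4
g(G) = (-4 - G)/G
x(q, H) = -16 - 8*H (x(q, H) = (-4 - 4)*(2 + H) = -8*(2 + H) = -16 - 8*H)
x(g(-4)*(-2), 10)² = (-16 - 8*10)² = (-16 - 80)² = (-96)² = 9216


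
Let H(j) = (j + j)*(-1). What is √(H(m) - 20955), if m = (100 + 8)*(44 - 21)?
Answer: I*√25923 ≈ 161.01*I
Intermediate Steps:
m = 2484 (m = 108*23 = 2484)
H(j) = -2*j (H(j) = (2*j)*(-1) = -2*j)
√(H(m) - 20955) = √(-2*2484 - 20955) = √(-4968 - 20955) = √(-25923) = I*√25923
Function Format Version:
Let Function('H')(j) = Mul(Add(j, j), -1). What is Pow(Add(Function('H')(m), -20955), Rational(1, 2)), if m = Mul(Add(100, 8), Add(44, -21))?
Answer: Mul(I, Pow(25923, Rational(1, 2))) ≈ Mul(161.01, I)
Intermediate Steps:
m = 2484 (m = Mul(108, 23) = 2484)
Function('H')(j) = Mul(-2, j) (Function('H')(j) = Mul(Mul(2, j), -1) = Mul(-2, j))
Pow(Add(Function('H')(m), -20955), Rational(1, 2)) = Pow(Add(Mul(-2, 2484), -20955), Rational(1, 2)) = Pow(Add(-4968, -20955), Rational(1, 2)) = Pow(-25923, Rational(1, 2)) = Mul(I, Pow(25923, Rational(1, 2)))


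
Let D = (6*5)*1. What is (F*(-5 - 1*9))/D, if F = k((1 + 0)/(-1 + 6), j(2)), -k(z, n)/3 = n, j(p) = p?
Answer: 14/5 ≈ 2.8000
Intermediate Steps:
D = 30 (D = 30*1 = 30)
k(z, n) = -3*n
F = -6 (F = -3*2 = -6)
(F*(-5 - 1*9))/D = -6*(-5 - 1*9)/30 = -6*(-5 - 9)*(1/30) = -6*(-14)*(1/30) = 84*(1/30) = 14/5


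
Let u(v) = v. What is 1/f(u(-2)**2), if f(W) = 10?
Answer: 1/10 ≈ 0.10000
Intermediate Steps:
1/f(u(-2)**2) = 1/10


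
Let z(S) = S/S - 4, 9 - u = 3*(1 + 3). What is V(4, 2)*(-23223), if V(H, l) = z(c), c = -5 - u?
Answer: 69669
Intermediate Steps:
u = -3 (u = 9 - 3*(1 + 3) = 9 - 3*4 = 9 - 1*12 = 9 - 12 = -3)
c = -2 (c = -5 - 1*(-3) = -5 + 3 = -2)
z(S) = -3 (z(S) = 1 - 4 = -3)
V(H, l) = -3
V(4, 2)*(-23223) = -3*(-23223) = 69669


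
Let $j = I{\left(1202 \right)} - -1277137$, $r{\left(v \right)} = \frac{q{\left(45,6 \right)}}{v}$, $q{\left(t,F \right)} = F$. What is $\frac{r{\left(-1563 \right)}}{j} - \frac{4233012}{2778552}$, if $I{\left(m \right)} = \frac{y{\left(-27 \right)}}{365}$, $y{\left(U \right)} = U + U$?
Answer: $- \frac{12238783122379043}{8033545677441738} \approx -1.5235$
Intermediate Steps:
$y{\left(U \right)} = 2 U$
$r{\left(v \right)} = \frac{6}{v}$
$I{\left(m \right)} = - \frac{54}{365}$ ($I{\left(m \right)} = \frac{2 \left(-27\right)}{365} = \left(-54\right) \frac{1}{365} = - \frac{54}{365}$)
$j = \frac{466154951}{365}$ ($j = - \frac{54}{365} - -1277137 = - \frac{54}{365} + 1277137 = \frac{466154951}{365} \approx 1.2771 \cdot 10^{6}$)
$\frac{r{\left(-1563 \right)}}{j} - \frac{4233012}{2778552} = \frac{6 \frac{1}{-1563}}{\frac{466154951}{365}} - \frac{4233012}{2778552} = 6 \left(- \frac{1}{1563}\right) \frac{365}{466154951} - \frac{50393}{33078} = \left(- \frac{2}{521}\right) \frac{365}{466154951} - \frac{50393}{33078} = - \frac{730}{242866729471} - \frac{50393}{33078} = - \frac{12238783122379043}{8033545677441738}$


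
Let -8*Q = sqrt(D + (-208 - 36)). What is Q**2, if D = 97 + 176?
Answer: 29/64 ≈ 0.45313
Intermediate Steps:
D = 273
Q = -sqrt(29)/8 (Q = -sqrt(273 + (-208 - 36))/8 = -sqrt(273 - 244)/8 = -sqrt(29)/8 ≈ -0.67315)
Q**2 = (-sqrt(29)/8)**2 = 29/64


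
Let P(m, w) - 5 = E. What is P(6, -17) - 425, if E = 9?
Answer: -411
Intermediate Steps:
P(m, w) = 14 (P(m, w) = 5 + 9 = 14)
P(6, -17) - 425 = 14 - 425 = -411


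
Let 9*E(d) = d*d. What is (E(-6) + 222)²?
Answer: 51076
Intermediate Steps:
E(d) = d²/9 (E(d) = (d*d)/9 = d²/9)
(E(-6) + 222)² = ((⅑)*(-6)² + 222)² = ((⅑)*36 + 222)² = (4 + 222)² = 226² = 51076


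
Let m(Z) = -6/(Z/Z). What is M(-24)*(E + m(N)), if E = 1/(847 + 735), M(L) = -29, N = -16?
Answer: 275239/1582 ≈ 173.98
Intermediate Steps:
m(Z) = -6 (m(Z) = -6/1 = -6*1 = -6)
E = 1/1582 ≈ 0.00063211
M(-24)*(E + m(N)) = -29*(1/1582 - 6) = -29*(-9491/1582) = 275239/1582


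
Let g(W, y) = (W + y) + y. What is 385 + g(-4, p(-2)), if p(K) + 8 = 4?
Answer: 373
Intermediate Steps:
p(K) = -4 (p(K) = -8 + 4 = -4)
g(W, y) = W + 2*y
385 + g(-4, p(-2)) = 385 + (-4 + 2*(-4)) = 385 + (-4 - 8) = 385 - 12 = 373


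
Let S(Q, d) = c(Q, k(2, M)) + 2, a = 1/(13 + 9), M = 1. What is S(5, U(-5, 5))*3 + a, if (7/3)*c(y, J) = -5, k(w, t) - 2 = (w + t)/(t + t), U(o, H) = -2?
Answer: -59/154 ≈ -0.38312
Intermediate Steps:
k(w, t) = 2 + (t + w)/(2*t) (k(w, t) = 2 + (w + t)/(t + t) = 2 + (t + w)/((2*t)) = 2 + (t + w)*(1/(2*t)) = 2 + (t + w)/(2*t))
a = 1/22 ≈ 0.045455
c(y, J) = -15/7 (c(y, J) = (3/7)*(-5) = -15/7)
S(Q, d) = -⅐ (S(Q, d) = -15/7 + 2 = -⅐)
S(5, U(-5, 5))*3 + a = -⅐*3 + 1/22 = -3/7 + 1/22 = -59/154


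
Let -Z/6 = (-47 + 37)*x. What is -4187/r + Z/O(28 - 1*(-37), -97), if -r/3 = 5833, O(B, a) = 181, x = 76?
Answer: 80553287/3167319 ≈ 25.433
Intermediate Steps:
Z = 4560 (Z = -6*(-47 + 37)*76 = -(-60)*76 = -6*(-760) = 4560)
r = -17499 (r = -3*5833 = -17499)
-4187/r + Z/O(28 - 1*(-37), -97) = -4187/(-17499) + 4560/181 = -4187*(-1/17499) + 4560*(1/181) = 4187/17499 + 4560/181 = 80553287/3167319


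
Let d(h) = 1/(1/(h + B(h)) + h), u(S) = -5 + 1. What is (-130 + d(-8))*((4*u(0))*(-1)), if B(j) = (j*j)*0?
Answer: -135328/65 ≈ -2082.0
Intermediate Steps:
u(S) = -4
B(j) = 0 (B(j) = j²*0 = 0)
d(h) = 1/(h + 1/h) (d(h) = 1/(1/(h + 0) + h) = 1/(1/h + h) = 1/(h + 1/h))
(-130 + d(-8))*((4*u(0))*(-1)) = (-130 - 8/(1 + (-8)²))*((4*(-4))*(-1)) = (-130 - 8/(1 + 64))*(-16*(-1)) = (-130 - 8/65)*16 = -8458/65*16 = -135328/65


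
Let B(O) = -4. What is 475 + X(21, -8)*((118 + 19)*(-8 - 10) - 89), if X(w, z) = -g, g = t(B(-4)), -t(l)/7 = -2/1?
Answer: 36245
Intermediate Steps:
t(l) = 14 (t(l) = -(-14)/1 = -(-14) = -7*(-2) = 14)
g = 14
X(w, z) = -14 (X(w, z) = -1*14 = -14)
475 + X(21, -8)*((118 + 19)*(-8 - 10) - 89) = 475 - 14*((118 + 19)*(-8 - 10) - 89) = 475 - 14*(137*(-18) - 89) = 475 - 14*(-2466 - 89) = 475 - 14*(-2555) = 475 + 35770 = 36245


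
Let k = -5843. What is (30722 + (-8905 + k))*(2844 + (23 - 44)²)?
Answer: 52474590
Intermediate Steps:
(30722 + (-8905 + k))*(2844 + (23 - 44)²) = (30722 + (-8905 - 5843))*(2844 + (23 - 44)²) = (30722 - 14748)*(2844 + (-21)²) = 15974*(2844 + 441) = 15974*3285 = 52474590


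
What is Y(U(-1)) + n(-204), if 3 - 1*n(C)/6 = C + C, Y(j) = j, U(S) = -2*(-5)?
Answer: 2476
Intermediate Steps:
U(S) = 10
n(C) = 18 - 12*C (n(C) = 18 - 6*(C + C) = 18 - 12*C)
Y(U(-1)) + n(-204) = 10 + (18 - 12*(-204)) = 10 + (18 + 2448) = 10 + 2466 = 2476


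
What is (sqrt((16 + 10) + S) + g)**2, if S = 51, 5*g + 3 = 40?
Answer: 3294/25 + 74*sqrt(77)/5 ≈ 261.63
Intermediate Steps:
g = 37/5 (g = -3/5 + (1/5)*40 = -3/5 + 8 = 37/5 ≈ 7.4000)
(sqrt((16 + 10) + S) + g)**2 = (sqrt((16 + 10) + 51) + 37/5)**2 = (sqrt(26 + 51) + 37/5)**2 = (sqrt(77) + 37/5)**2 = (37/5 + sqrt(77))**2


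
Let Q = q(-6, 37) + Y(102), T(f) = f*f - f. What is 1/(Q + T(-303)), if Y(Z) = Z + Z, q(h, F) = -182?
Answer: 1/92134 ≈ 1.0854e-5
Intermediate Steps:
Y(Z) = 2*Z
T(f) = f² - f
Q = 22 (Q = -182 + 2*102 = -182 + 204 = 22)
1/(Q + T(-303)) = 1/(22 - 303*(-1 - 303)) = 1/(22 - 303*(-304)) = 1/(22 + 92112) = 1/92134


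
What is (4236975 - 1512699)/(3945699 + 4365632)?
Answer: 2724276/8311331 ≈ 0.32778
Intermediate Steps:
(4236975 - 1512699)/(3945699 + 4365632) = 2724276/8311331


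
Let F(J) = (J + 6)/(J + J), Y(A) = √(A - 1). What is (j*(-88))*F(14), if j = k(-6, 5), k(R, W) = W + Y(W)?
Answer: -440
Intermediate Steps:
Y(A) = √(-1 + A)
k(R, W) = W + √(-1 + W)
j = 7 (j = 5 + √(-1 + 5) = 5 + √4 = 5 + 2 = 7)
F(J) = (6 + J)/(2*J) (F(J) = (6 + J)/((2*J)) = (6 + J)*(1/(2*J)) = (6 + J)/(2*J))
(j*(-88))*F(14) = (7*(-88))*((½)*(6 + 14)/14) = -308*20/14 = -616*5/7 = -440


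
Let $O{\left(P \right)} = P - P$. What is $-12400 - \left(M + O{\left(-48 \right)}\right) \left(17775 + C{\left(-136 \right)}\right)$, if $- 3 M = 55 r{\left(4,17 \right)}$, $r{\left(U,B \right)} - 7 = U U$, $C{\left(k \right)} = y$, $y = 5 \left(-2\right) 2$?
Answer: $\frac{22422875}{3} \approx 7.4743 \cdot 10^{6}$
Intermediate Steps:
$y = -20$ ($y = \left(-10\right) 2 = -20$)
$C{\left(k \right)} = -20$
$r{\left(U,B \right)} = 7 + U^{2}$ ($r{\left(U,B \right)} = 7 + U U = 7 + U^{2}$)
$O{\left(P \right)} = 0$
$M = - \frac{1265}{3}$ ($M = - \frac{55 \left(7 + 4^{2}\right)}{3} = - \frac{55 \left(7 + 16\right)}{3} = - \frac{55 \cdot 23}{3} = \left(- \frac{1}{3}\right) 1265 = - \frac{1265}{3} \approx -421.67$)
$-12400 - \left(M + O{\left(-48 \right)}\right) \left(17775 + C{\left(-136 \right)}\right) = -12400 - \left(- \frac{1265}{3} + 0\right) \left(17775 - 20\right) = -12400 - \left(- \frac{1265}{3}\right) 17755 = -12400 - - \frac{22460075}{3} = -12400 + \frac{22460075}{3} = \frac{22422875}{3}$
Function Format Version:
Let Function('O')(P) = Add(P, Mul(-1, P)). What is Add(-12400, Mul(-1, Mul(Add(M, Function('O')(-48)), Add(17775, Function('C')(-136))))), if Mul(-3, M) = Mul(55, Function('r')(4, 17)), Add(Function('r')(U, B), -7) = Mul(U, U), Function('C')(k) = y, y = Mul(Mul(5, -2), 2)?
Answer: Rational(22422875, 3) ≈ 7.4743e+6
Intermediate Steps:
y = -20 (y = Mul(-10, 2) = -20)
Function('C')(k) = -20
Function('r')(U, B) = Add(7, Pow(U, 2)) (Function('r')(U, B) = Add(7, Mul(U, U)) = Add(7, Pow(U, 2)))
Function('O')(P) = 0
M = Rational(-1265, 3) (M = Mul(Rational(-1, 3), Mul(55, Add(7, Pow(4, 2)))) = Mul(Rational(-1, 3), Mul(55, Add(7, 16))) = Mul(Rational(-1, 3), Mul(55, 23)) = Mul(Rational(-1, 3), 1265) = Rational(-1265, 3) ≈ -421.67)
Add(-12400, Mul(-1, Mul(Add(M, Function('O')(-48)), Add(17775, Function('C')(-136))))) = Add(-12400, Mul(-1, Mul(Add(Rational(-1265, 3), 0), Add(17775, -20)))) = Add(-12400, Mul(-1, Mul(Rational(-1265, 3), 17755))) = Add(-12400, Mul(-1, Rational(-22460075, 3))) = Add(-12400, Rational(22460075, 3)) = Rational(22422875, 3)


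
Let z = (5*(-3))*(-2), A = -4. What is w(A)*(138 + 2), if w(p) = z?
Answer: 4200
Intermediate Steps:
z = 30 (z = -15*(-2) = 30)
w(p) = 30
w(A)*(138 + 2) = 30*(138 + 2) = 30*140 = 4200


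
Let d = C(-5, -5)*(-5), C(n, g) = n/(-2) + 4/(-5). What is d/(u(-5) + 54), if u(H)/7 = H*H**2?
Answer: 17/1642 ≈ 0.010353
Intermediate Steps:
C(n, g) = -4/5 - n/2 (C(n, g) = n*(-1/2) + 4*(-1/5) = -n/2 - 4/5 = -4/5 - n/2)
u(H) = 7*H**3 (u(H) = 7*(H*H**2) = 7*H**3)
d = -17/2 (d = (-4/5 - 1/2*(-5))*(-5) = (-4/5 + 5/2)*(-5) = (17/10)*(-5) = -17/2 ≈ -8.5000)
d/(u(-5) + 54) = -17/2/(7*(-5)**3 + 54) = -17/2/(7*(-125) + 54) = -17/2/(-875 + 54) = -17/2/(-821) = -1/821*(-17/2) = 17/1642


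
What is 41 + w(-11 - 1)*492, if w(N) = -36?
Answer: -17671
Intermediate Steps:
41 + w(-11 - 1)*492 = 41 - 36*492 = 41 - 17712 = -17671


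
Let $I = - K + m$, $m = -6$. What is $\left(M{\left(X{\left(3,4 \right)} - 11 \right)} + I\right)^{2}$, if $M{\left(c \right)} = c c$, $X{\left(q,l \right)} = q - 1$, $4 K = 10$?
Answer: $\frac{21025}{4} \approx 5256.3$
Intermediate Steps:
$K = \frac{5}{2}$ ($K = \frac{1}{4} \cdot 10 = \frac{5}{2} \approx 2.5$)
$X{\left(q,l \right)} = -1 + q$
$M{\left(c \right)} = c^{2}$
$I = - \frac{17}{2}$ ($I = \left(-1\right) \frac{5}{2} - 6 = - \frac{5}{2} - 6 = - \frac{17}{2} \approx -8.5$)
$\left(M{\left(X{\left(3,4 \right)} - 11 \right)} + I\right)^{2} = \left(\left(\left(-1 + 3\right) - 11\right)^{2} - \frac{17}{2}\right)^{2} = \left(\left(2 - 11\right)^{2} - \frac{17}{2}\right)^{2} = \left(\left(-9\right)^{2} - \frac{17}{2}\right)^{2} = \left(81 - \frac{17}{2}\right)^{2} = \left(\frac{145}{2}\right)^{2} = \frac{21025}{4}$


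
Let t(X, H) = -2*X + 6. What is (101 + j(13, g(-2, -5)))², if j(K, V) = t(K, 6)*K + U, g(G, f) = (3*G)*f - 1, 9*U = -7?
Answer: 2067844/81 ≈ 25529.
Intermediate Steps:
t(X, H) = 6 - 2*X
U = -7/9 (U = (⅑)*(-7) = -7/9 ≈ -0.77778)
g(G, f) = -1 + 3*G*f (g(G, f) = 3*G*f - 1 = -1 + 3*G*f)
j(K, V) = -7/9 + K*(6 - 2*K) (j(K, V) = (6 - 2*K)*K - 7/9 = K*(6 - 2*K) - 7/9 = -7/9 + K*(6 - 2*K))
(101 + j(13, g(-2, -5)))² = (101 + (-7/9 - 2*13*(-3 + 13)))² = (101 + (-7/9 - 2*13*10))² = (101 + (-7/9 - 260))² = (101 - 2347/9)² = (-1438/9)² = 2067844/81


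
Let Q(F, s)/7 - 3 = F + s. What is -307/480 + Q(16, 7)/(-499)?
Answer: -240553/239520 ≈ -1.0043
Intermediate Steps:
Q(F, s) = 21 + 7*F + 7*s (Q(F, s) = 21 + 7*(F + s) = 21 + (7*F + 7*s) = 21 + 7*F + 7*s)
-307/480 + Q(16, 7)/(-499) = -307/480 + (21 + 7*16 + 7*7)/(-499) = -307*1/480 + (21 + 112 + 49)*(-1/499) = -307/480 + 182*(-1/499) = -307/480 - 182/499 = -240553/239520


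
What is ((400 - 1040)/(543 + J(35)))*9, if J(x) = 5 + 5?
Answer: -5760/553 ≈ -10.416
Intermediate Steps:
J(x) = 10
((400 - 1040)/(543 + J(35)))*9 = ((400 - 1040)/(543 + 10))*9 = -640/553*9 = -5760/553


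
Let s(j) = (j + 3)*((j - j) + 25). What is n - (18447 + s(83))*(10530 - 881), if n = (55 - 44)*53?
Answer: -198739870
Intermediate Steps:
s(j) = 75 + 25*j (s(j) = (3 + j)*(0 + 25) = (3 + j)*25 = 75 + 25*j)
n = 583 (n = 11*53 = 583)
n - (18447 + s(83))*(10530 - 881) = 583 - (18447 + (75 + 25*83))*(10530 - 881) = 583 - (18447 + (75 + 2075))*9649 = 583 - (18447 + 2150)*9649 = 583 - 20597*9649 = 583 - 1*198740453 = 583 - 198740453 = -198739870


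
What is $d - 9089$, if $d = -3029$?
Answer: $-12118$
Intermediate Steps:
$d - 9089 = -3029 - 9089 = -12118$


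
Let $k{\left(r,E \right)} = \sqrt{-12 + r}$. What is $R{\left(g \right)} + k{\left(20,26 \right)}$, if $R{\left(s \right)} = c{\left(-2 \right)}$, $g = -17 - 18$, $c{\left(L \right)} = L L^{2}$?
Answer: $-8 + 2 \sqrt{2} \approx -5.1716$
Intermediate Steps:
$c{\left(L \right)} = L^{3}$
$g = -35$ ($g = -17 - 18 = -35$)
$R{\left(s \right)} = -8$ ($R{\left(s \right)} = \left(-2\right)^{3} = -8$)
$R{\left(g \right)} + k{\left(20,26 \right)} = -8 + \sqrt{-12 + 20} = -8 + \sqrt{8} = -8 + 2 \sqrt{2}$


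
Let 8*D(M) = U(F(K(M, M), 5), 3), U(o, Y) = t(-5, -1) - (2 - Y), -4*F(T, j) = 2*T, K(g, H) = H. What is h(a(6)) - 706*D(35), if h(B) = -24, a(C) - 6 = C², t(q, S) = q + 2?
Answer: 305/2 ≈ 152.50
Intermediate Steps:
t(q, S) = 2 + q
F(T, j) = -T/2
a(C) = 6 + C²
U(o, Y) = -5 + Y (U(o, Y) = (2 - 5) - (2 - Y) = -3 + (-2 + Y) = -5 + Y)
D(M) = -¼ (D(M) = (-5 + 3)/8 = (⅛)*(-2) = -¼)
h(a(6)) - 706*D(35) = -24 - 706*(-¼) = -24 + 353/2 = 305/2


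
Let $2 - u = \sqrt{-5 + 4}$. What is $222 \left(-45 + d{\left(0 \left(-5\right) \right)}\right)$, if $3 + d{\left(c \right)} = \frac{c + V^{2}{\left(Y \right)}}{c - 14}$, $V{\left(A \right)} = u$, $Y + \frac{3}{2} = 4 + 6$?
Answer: $- \frac{74925}{7} + \frac{444 i}{7} \approx -10704.0 + 63.429 i$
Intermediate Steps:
$Y = \frac{17}{2}$ ($Y = - \frac{3}{2} + \left(4 + 6\right) = - \frac{3}{2} + 10 = \frac{17}{2} \approx 8.5$)
$u = 2 - i$ ($u = 2 - \sqrt{-5 + 4} = 2 - \sqrt{-1} = 2 - i \approx 2.0 - 1.0 i$)
$V{\left(A \right)} = 2 - i$
$d{\left(c \right)} = -3 + \frac{c + \left(2 - i\right)^{2}}{-14 + c}$ ($d{\left(c \right)} = -3 + \frac{c + \left(2 - i\right)^{2}}{c - 14} = -3 + \frac{c + \left(2 - i\right)^{2}}{-14 + c}$)
$222 \left(-45 + d{\left(0 \left(-5\right) \right)}\right) = 222 \left(-45 + \frac{45 - 4 i - 2 \cdot 0 \left(-5\right)}{-14 + 0 \left(-5\right)}\right) = 222 \left(-45 + \frac{45 - 4 i - 0}{-14 + 0}\right) = 222 \left(-45 + \frac{45 - 4 i + 0}{-14}\right) = 222 \left(-45 - \frac{45 - 4 i}{14}\right) = 222 \left(-45 - \left(\frac{45}{14} - \frac{2 i}{7}\right)\right) = 222 \left(- \frac{675}{14} + \frac{2 i}{7}\right) = - \frac{74925}{7} + \frac{444 i}{7}$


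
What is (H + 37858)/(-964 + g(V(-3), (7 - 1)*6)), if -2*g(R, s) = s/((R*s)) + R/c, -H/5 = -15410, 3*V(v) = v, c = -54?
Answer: -12410064/104059 ≈ -119.26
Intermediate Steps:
V(v) = v/3
H = 77050 (H = -5*(-15410) = 77050)
g(R, s) = -1/(2*R) + R/108 (g(R, s) = -(s/((R*s)) + R/(-54))/2 = -(s*(1/(R*s)) + R*(-1/54))/2 = -(1/R - R/54)/2 = -1/(2*R) + R/108)
(H + 37858)/(-964 + g(V(-3), (7 - 1)*6)) = (77050 + 37858)/(-964 + (-54 + ((⅓)*(-3))²)/(108*(((⅓)*(-3))))) = 114908/(-964 + (1/108)*(-54 + (-1)²)/(-1)) = 114908/(-964 + (1/108)*(-1)*(-54 + 1)) = 114908/(-964 + (1/108)*(-1)*(-53)) = 114908/(-964 + 53/108) = 114908/(-104059/108) = 114908*(-108/104059) = -12410064/104059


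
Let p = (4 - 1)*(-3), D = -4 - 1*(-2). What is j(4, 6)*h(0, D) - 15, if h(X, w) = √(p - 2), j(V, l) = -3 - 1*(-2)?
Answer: -15 - I*√11 ≈ -15.0 - 3.3166*I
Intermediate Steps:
j(V, l) = -1 (j(V, l) = -3 + 2 = -1)
D = -2 (D = -4 + 2 = -2)
p = -9 (p = 3*(-3) = -9)
h(X, w) = I*√11 (h(X, w) = √(-9 - 2) = √(-11) = I*√11)
j(4, 6)*h(0, D) - 15 = -I*√11 - 15 = -15 - I*√11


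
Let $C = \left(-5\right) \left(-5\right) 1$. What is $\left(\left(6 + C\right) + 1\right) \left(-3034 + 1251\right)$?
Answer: $-57056$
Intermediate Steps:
$C = 25$ ($C = 25 \cdot 1 = 25$)
$\left(\left(6 + C\right) + 1\right) \left(-3034 + 1251\right) = \left(\left(6 + 25\right) + 1\right) \left(-3034 + 1251\right) = \left(31 + 1\right) \left(-1783\right) = 32 \left(-1783\right) = -57056$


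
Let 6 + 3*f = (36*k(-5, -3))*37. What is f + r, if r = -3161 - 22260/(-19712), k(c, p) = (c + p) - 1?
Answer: -5039141/704 ≈ -7157.9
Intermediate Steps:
k(c, p) = -1 + c + p
r = -2224549/704 (r = -3161 - 22260*(-1)/19712 = -3161 - 1*(-795/704) = -3161 + 795/704 = -2224549/704 ≈ -3159.9)
f = -3998 (f = -2 + ((36*(-1 - 5 - 3))*37)/3 = -2 + ((36*(-9))*37)/3 = -2 + (-324*37)/3 = -2 + (⅓)*(-11988) = -2 - 3996 = -3998)
f + r = -3998 - 2224549/704 = -5039141/704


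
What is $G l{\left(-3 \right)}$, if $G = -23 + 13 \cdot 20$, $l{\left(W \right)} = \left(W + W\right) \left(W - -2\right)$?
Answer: $1422$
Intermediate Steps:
$l{\left(W \right)} = 2 W \left(2 + W\right)$ ($l{\left(W \right)} = 2 W \left(W + \left(-8 + 10\right)\right) = 2 W \left(W + 2\right) = 2 W \left(2 + W\right)$)
$G = 237$ ($G = -23 + 260 = 237$)
$G l{\left(-3 \right)} = 237 \cdot 2 \left(-3\right) \left(2 - 3\right) = 237 \cdot 2 \left(-3\right) \left(-1\right) = 237 \cdot 6 = 1422$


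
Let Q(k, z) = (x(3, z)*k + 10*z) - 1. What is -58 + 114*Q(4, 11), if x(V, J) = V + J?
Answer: 18752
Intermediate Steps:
x(V, J) = J + V
Q(k, z) = -1 + 10*z + k*(3 + z) (Q(k, z) = ((z + 3)*k + 10*z) - 1 = ((3 + z)*k + 10*z) - 1 = (k*(3 + z) + 10*z) - 1 = (10*z + k*(3 + z)) - 1 = -1 + 10*z + k*(3 + z))
-58 + 114*Q(4, 11) = -58 + 114*(-1 + 10*11 + 4*(3 + 11)) = -58 + 114*(-1 + 110 + 4*14) = -58 + 114*(-1 + 110 + 56) = -58 + 114*165 = -58 + 18810 = 18752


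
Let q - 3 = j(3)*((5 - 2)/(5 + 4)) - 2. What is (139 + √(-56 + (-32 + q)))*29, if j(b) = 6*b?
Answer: 4031 + 261*I ≈ 4031.0 + 261.0*I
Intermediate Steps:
q = 7 (q = 3 + ((6*3)*((5 - 2)/(5 + 4)) - 2) = 3 + (18*(3/9) - 2) = 3 + (18*(3*(⅑)) - 2) = 3 + (18*(⅓) - 2) = 3 + (6 - 2) = 3 + 4 = 7)
(139 + √(-56 + (-32 + q)))*29 = (139 + √(-56 + (-32 + 7)))*29 = (139 + √(-56 - 25))*29 = (139 + √(-81))*29 = (139 + 9*I)*29 = 4031 + 261*I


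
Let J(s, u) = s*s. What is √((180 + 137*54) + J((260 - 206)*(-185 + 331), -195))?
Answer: 3*√6907226 ≈ 7884.5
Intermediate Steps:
J(s, u) = s²
√((180 + 137*54) + J((260 - 206)*(-185 + 331), -195)) = √((180 + 137*54) + ((260 - 206)*(-185 + 331))²) = √((180 + 7398) + (54*146)²) = √(7578 + 7884²) = √(7578 + 62157456) = √62165034 = 3*√6907226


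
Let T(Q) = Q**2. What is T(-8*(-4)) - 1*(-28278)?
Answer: 29302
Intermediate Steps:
T(-8*(-4)) - 1*(-28278) = (-8*(-4))**2 - 1*(-28278) = 32**2 + 28278 = 1024 + 28278 = 29302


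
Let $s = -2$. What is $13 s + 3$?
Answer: $-23$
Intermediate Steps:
$13 s + 3 = 13 \left(-2\right) + 3 = -26 + 3 = -23$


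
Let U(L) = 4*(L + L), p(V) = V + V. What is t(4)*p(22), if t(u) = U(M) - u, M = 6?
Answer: 1936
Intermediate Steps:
p(V) = 2*V
U(L) = 8*L (U(L) = 4*(2*L) = 8*L)
t(u) = 48 - u (t(u) = 8*6 - u = 48 - u)
t(4)*p(22) = (48 - 1*4)*(2*22) = (48 - 4)*44 = 44*44 = 1936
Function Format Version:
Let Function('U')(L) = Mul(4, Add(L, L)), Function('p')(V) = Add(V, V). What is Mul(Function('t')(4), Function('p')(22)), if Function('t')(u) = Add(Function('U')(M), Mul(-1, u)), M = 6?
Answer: 1936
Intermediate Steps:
Function('p')(V) = Mul(2, V)
Function('U')(L) = Mul(8, L) (Function('U')(L) = Mul(4, Mul(2, L)) = Mul(8, L))
Function('t')(u) = Add(48, Mul(-1, u)) (Function('t')(u) = Add(Mul(8, 6), Mul(-1, u)) = Add(48, Mul(-1, u)))
Mul(Function('t')(4), Function('p')(22)) = Mul(Add(48, Mul(-1, 4)), Mul(2, 22)) = Mul(Add(48, -4), 44) = Mul(44, 44) = 1936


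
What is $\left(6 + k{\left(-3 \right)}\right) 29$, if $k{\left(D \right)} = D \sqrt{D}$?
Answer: $174 - 87 i \sqrt{3} \approx 174.0 - 150.69 i$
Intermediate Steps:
$k{\left(D \right)} = D^{\frac{3}{2}}$
$\left(6 + k{\left(-3 \right)}\right) 29 = \left(6 + \left(-3\right)^{\frac{3}{2}}\right) 29 = \left(6 - 3 i \sqrt{3}\right) 29 = 174 - 87 i \sqrt{3}$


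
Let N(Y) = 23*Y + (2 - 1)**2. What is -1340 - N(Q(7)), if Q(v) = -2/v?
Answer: -9341/7 ≈ -1334.4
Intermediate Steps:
N(Y) = 1 + 23*Y (N(Y) = 23*Y + 1**2 = 23*Y + 1 = 1 + 23*Y)
-1340 - N(Q(7)) = -1340 - (1 + 23*(-2/7)) = -1340 - (1 - 46/7) = -1340 - 1*(-39/7) = -1340 + 39/7 = -9341/7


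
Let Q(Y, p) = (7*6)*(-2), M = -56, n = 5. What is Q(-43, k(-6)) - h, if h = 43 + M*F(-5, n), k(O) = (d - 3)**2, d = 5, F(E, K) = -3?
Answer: -295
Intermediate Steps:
k(O) = 4 (k(O) = (5 - 3)**2 = 2**2 = 4)
Q(Y, p) = -84 (Q(Y, p) = 42*(-2) = -84)
h = 211 (h = 43 - 56*(-3) = 43 + 168 = 211)
Q(-43, k(-6)) - h = -84 - 1*211 = -84 - 211 = -295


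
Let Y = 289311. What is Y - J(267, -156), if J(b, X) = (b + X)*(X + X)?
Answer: 323943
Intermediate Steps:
J(b, X) = 2*X*(X + b) (J(b, X) = (X + b)*(2*X) = 2*X*(X + b))
Y - J(267, -156) = 289311 - 2*(-156)*(-156 + 267) = 289311 - 2*(-156)*111 = 289311 - 1*(-34632) = 289311 + 34632 = 323943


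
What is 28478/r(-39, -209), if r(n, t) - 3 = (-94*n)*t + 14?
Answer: -28478/766177 ≈ -0.037169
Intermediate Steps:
r(n, t) = 17 - 94*n*t (r(n, t) = 3 + ((-94*n)*t + 14) = 3 + (-94*n*t + 14) = 3 + (14 - 94*n*t) = 17 - 94*n*t)
28478/r(-39, -209) = 28478/(17 - 94*(-39)*(-209)) = 28478/(17 - 766194) = 28478/(-766177) = 28478*(-1/766177) = -28478/766177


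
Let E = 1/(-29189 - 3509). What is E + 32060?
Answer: 1048297879/32698 ≈ 32060.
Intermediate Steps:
E = -1/32698 (E = 1/(-32698) = -1/32698 ≈ -3.0583e-5)
E + 32060 = -1/32698 + 32060 = 1048297879/32698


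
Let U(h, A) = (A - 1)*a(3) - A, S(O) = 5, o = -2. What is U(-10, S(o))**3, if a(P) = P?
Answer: 343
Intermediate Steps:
U(h, A) = -3 + 2*A (U(h, A) = (A - 1)*3 - A = (-1 + A)*3 - A = (-3 + 3*A) - A = -3 + 2*A)
U(-10, S(o))**3 = (-3 + 2*5)**3 = (-3 + 10)**3 = 7**3 = 343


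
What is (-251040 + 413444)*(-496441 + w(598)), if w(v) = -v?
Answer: -80721121756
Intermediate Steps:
(-251040 + 413444)*(-496441 + w(598)) = (-251040 + 413444)*(-496441 - 1*598) = 162404*(-496441 - 598) = 162404*(-497039) = -80721121756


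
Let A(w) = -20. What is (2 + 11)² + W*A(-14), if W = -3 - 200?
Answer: 4229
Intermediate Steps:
W = -203
(2 + 11)² + W*A(-14) = (2 + 11)² - 203*(-20) = 13² + 4060 = 169 + 4060 = 4229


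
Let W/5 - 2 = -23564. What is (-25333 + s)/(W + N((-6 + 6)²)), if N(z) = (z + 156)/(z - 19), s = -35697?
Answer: 579785/1119273 ≈ 0.51800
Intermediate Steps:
W = -117810 (W = 10 + 5*(-23564) = 10 - 117820 = -117810)
N(z) = (156 + z)/(-19 + z)
(-25333 + s)/(W + N((-6 + 6)²)) = (-25333 - 35697)/(-117810 + (156 + (-6 + 6)²)/(-19 + (-6 + 6)²)) = -61030/(-117810 + (156 + 0²)/(-19 + 0²)) = -61030/(-117810 + (156 + 0)/(-19 + 0)) = -61030/(-117810 + 156/(-19)) = -61030/(-117810 - 1/19*156) = -61030/(-117810 - 156/19) = -61030/(-2238546/19) = -61030*(-19/2238546) = 579785/1119273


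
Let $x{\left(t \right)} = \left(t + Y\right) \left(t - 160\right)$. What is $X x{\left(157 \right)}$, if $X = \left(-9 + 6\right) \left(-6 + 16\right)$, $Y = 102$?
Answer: $23310$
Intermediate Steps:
$x{\left(t \right)} = \left(-160 + t\right) \left(102 + t\right)$ ($x{\left(t \right)} = \left(t + 102\right) \left(t - 160\right) = \left(102 + t\right) \left(-160 + t\right) = \left(-160 + t\right) \left(102 + t\right)$)
$X = -30$ ($X = \left(-3\right) 10 = -30$)
$X x{\left(157 \right)} = - 30 \left(-16320 + 157^{2} - 9106\right) = - 30 \left(-16320 + 24649 - 9106\right) = \left(-30\right) \left(-777\right) = 23310$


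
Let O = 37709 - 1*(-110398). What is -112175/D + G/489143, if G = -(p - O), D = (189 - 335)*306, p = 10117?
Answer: 61034457265/21852952668 ≈ 2.7930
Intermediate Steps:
O = 148107 (O = 37709 + 110398 = 148107)
D = -44676 (D = -146*306 = -44676)
G = 137990 (G = -(10117 - 1*148107) = -(10117 - 148107) = -1*(-137990) = 137990)
-112175/D + G/489143 = -112175/(-44676) + 137990/489143 = -112175*(-1/44676) + 137990*(1/489143) = 112175/44676 + 137990/489143 = 61034457265/21852952668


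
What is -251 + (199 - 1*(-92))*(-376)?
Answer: -109667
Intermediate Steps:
-251 + (199 - 1*(-92))*(-376) = -251 + (199 + 92)*(-376) = -251 + 291*(-376) = -251 - 109416 = -109667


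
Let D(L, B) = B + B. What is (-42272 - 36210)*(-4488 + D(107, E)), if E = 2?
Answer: 351913288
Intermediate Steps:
D(L, B) = 2*B
(-42272 - 36210)*(-4488 + D(107, E)) = (-42272 - 36210)*(-4488 + 2*2) = -78482*(-4488 + 4) = -78482*(-4484) = 351913288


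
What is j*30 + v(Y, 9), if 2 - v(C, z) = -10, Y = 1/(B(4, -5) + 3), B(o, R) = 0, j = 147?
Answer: 4422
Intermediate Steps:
Y = ⅓ (Y = 1/(0 + 3) = 1/3 = ⅓ ≈ 0.33333)
v(C, z) = 12 (v(C, z) = 2 - 1*(-10) = 2 + 10 = 12)
j*30 + v(Y, 9) = 147*30 + 12 = 4410 + 12 = 4422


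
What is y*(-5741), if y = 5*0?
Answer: 0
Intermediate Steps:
y = 0
y*(-5741) = 0*(-5741) = 0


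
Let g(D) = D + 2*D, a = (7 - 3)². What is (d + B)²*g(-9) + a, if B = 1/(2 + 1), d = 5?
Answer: -752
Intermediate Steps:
a = 16 (a = 4² = 16)
g(D) = 3*D
B = ⅓ (B = 1/3 = ⅓ ≈ 0.33333)
(d + B)²*g(-9) + a = (5 + ⅓)²*(3*(-9)) + 16 = (16/3)²*(-27) + 16 = (256/9)*(-27) + 16 = -768 + 16 = -752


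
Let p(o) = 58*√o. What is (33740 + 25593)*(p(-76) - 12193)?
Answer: -723447269 + 6882628*I*√19 ≈ -7.2345e+8 + 3.0001e+7*I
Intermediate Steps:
(33740 + 25593)*(p(-76) - 12193) = (33740 + 25593)*(58*√(-76) - 12193) = 59333*(58*(2*I*√19) - 12193) = 59333*(116*I*√19 - 12193) = 59333*(-12193 + 116*I*√19) = -723447269 + 6882628*I*√19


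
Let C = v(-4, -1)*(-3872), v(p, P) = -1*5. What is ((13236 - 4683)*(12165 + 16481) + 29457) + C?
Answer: 245058055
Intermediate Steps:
v(p, P) = -5
C = 19360 (C = -5*(-3872) = 19360)
((13236 - 4683)*(12165 + 16481) + 29457) + C = ((13236 - 4683)*(12165 + 16481) + 29457) + 19360 = (8553*28646 + 29457) + 19360 = (245009238 + 29457) + 19360 = 245038695 + 19360 = 245058055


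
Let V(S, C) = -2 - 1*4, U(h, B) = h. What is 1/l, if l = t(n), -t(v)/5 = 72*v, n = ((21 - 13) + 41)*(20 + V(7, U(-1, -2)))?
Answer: -1/246960 ≈ -4.0492e-6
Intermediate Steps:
V(S, C) = -6 (V(S, C) = -2 - 4 = -6)
n = 686 (n = ((21 - 13) + 41)*(20 - 6) = (8 + 41)*14 = 49*14 = 686)
t(v) = -360*v
l = -246960 (l = -360*686 = -246960)
1/l = 1/(-246960) = -1/246960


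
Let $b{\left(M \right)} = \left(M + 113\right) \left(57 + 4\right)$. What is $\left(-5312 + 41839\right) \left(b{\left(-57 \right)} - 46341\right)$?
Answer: $-1567921475$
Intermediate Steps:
$b{\left(M \right)} = 6893 + 61 M$ ($b{\left(M \right)} = \left(113 + M\right) 61 = 6893 + 61 M$)
$\left(-5312 + 41839\right) \left(b{\left(-57 \right)} - 46341\right) = \left(-5312 + 41839\right) \left(\left(6893 + 61 \left(-57\right)\right) - 46341\right) = 36527 \left(\left(6893 - 3477\right) - 46341\right) = 36527 \left(3416 - 46341\right) = 36527 \left(-42925\right) = -1567921475$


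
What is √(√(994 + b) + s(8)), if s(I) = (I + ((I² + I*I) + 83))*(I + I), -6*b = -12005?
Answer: √(126144 + 6*√107814)/6 ≈ 59.655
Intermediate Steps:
b = 12005/6 (b = -⅙*(-12005) = 12005/6 ≈ 2000.8)
s(I) = 2*I*(83 + I + 2*I²) (s(I) = (I + ((I² + I²) + 83))*(2*I) = (I + (2*I² + 83))*(2*I) = (I + (83 + 2*I²))*(2*I) = (83 + I + 2*I²)*(2*I) = 2*I*(83 + I + 2*I²))
√(√(994 + b) + s(8)) = √(√(994 + 12005/6) + 2*8*(83 + 8 + 2*8²)) = √(√(17969/6) + 2*8*(83 + 8 + 2*64)) = √(√107814/6 + 2*8*(83 + 8 + 128)) = √(√107814/6 + 2*8*219) = √(√107814/6 + 3504) = √(3504 + √107814/6)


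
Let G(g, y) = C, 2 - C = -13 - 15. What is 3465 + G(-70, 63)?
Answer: 3495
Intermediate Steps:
C = 30 (C = 2 - (-13 - 15) = 2 - 1*(-28) = 2 + 28 = 30)
G(g, y) = 30
3465 + G(-70, 63) = 3465 + 30 = 3495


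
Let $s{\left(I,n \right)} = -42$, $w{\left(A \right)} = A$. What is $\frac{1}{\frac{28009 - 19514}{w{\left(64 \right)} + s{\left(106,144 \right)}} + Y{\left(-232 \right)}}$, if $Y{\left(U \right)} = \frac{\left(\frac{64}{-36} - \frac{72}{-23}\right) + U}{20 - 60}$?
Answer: $\frac{22770}{8923621} \approx 0.0025517$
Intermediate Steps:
$Y{\left(U \right)} = - \frac{7}{207} - \frac{U}{40}$ ($Y{\left(U \right)} = \frac{\left(64 \left(- \frac{1}{36}\right) - - \frac{72}{23}\right) + U}{-40} = \left(\left(- \frac{16}{9} + \frac{72}{23}\right) + U\right) \left(- \frac{1}{40}\right) = \left(\frac{280}{207} + U\right) \left(- \frac{1}{40}\right) = - \frac{7}{207} - \frac{U}{40}$)
$\frac{1}{\frac{28009 - 19514}{w{\left(64 \right)} + s{\left(106,144 \right)}} + Y{\left(-232 \right)}} = \frac{1}{\frac{28009 - 19514}{64 - 42} - - \frac{5968}{1035}} = \frac{1}{\frac{8495}{22} + \left(- \frac{7}{207} + \frac{29}{5}\right)} = \frac{1}{8495 \cdot \frac{1}{22} + \frac{5968}{1035}} = \frac{1}{\frac{8495}{22} + \frac{5968}{1035}} = \frac{1}{\frac{8923621}{22770}} = \frac{22770}{8923621}$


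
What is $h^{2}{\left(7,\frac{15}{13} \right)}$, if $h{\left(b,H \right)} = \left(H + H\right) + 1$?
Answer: $\frac{1849}{169} \approx 10.941$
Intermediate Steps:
$h{\left(b,H \right)} = 1 + 2 H$ ($h{\left(b,H \right)} = 2 H + 1 = 1 + 2 H$)
$h^{2}{\left(7,\frac{15}{13} \right)} = \left(1 + 2 \cdot \frac{15}{13}\right)^{2} = \left(1 + \frac{30}{13}\right)^{2} = \left(\frac{43}{13}\right)^{2} = \frac{1849}{169}$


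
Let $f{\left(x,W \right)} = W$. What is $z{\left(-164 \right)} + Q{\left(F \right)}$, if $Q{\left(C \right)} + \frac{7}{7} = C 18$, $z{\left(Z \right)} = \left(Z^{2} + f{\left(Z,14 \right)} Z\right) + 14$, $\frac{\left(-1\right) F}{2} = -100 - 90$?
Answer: $31453$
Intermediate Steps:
$F = 380$ ($F = - 2 \left(-100 - 90\right) = \left(-2\right) \left(-190\right) = 380$)
$z{\left(Z \right)} = 14 + Z^{2} + 14 Z$ ($z{\left(Z \right)} = \left(Z^{2} + 14 Z\right) + 14 = 14 + Z^{2} + 14 Z$)
$Q{\left(C \right)} = -1 + 18 C$ ($Q{\left(C \right)} = -1 + C 18 = -1 + 18 C$)
$z{\left(-164 \right)} + Q{\left(F \right)} = \left(14 + \left(-164\right)^{2} + 14 \left(-164\right)\right) + \left(-1 + 18 \cdot 380\right) = \left(14 + 26896 - 2296\right) + \left(-1 + 6840\right) = 24614 + 6839 = 31453$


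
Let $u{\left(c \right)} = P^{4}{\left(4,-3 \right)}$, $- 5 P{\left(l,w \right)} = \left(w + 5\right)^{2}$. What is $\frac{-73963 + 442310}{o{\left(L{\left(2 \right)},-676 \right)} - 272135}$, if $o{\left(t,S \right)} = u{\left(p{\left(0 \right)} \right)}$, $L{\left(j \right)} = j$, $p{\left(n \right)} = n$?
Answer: $- \frac{230216875}{170084119} \approx -1.3535$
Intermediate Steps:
$P{\left(l,w \right)} = - \frac{\left(5 + w\right)^{2}}{5}$ ($P{\left(l,w \right)} = - \frac{\left(w + 5\right)^{2}}{5} = - \frac{\left(5 + w\right)^{2}}{5}$)
$u{\left(c \right)} = \frac{256}{625}$ ($u{\left(c \right)} = \left(- \frac{\left(5 - 3\right)^{2}}{5}\right)^{4} = \left(- \frac{2^{2}}{5}\right)^{4} = \left(\left(- \frac{1}{5}\right) 4\right)^{4} = \left(- \frac{4}{5}\right)^{4} = \frac{256}{625}$)
$o{\left(t,S \right)} = \frac{256}{625}$
$\frac{-73963 + 442310}{o{\left(L{\left(2 \right)},-676 \right)} - 272135} = \frac{-73963 + 442310}{\frac{256}{625} - 272135} = \frac{368347}{- \frac{170084119}{625}} = 368347 \left(- \frac{625}{170084119}\right) = - \frac{230216875}{170084119}$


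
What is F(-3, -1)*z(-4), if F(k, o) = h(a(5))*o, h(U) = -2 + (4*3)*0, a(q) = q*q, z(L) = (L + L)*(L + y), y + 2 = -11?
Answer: 272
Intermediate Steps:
y = -13 (y = -2 - 11 = -13)
z(L) = 2*L*(-13 + L) (z(L) = (L + L)*(L - 13) = (2*L)*(-13 + L) = 2*L*(-13 + L))
a(q) = q²
h(U) = -2 (h(U) = -2 + 12*0 = -2 + 0 = -2)
F(k, o) = -2*o
F(-3, -1)*z(-4) = (-2*(-1))*(2*(-4)*(-13 - 4)) = 2*(2*(-4)*(-17)) = 2*136 = 272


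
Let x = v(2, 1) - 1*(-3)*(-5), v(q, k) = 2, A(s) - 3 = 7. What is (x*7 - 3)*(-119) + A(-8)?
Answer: 11196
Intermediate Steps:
A(s) = 10 (A(s) = 3 + 7 = 10)
x = -13 (x = 2 - 1*(-3)*(-5) = 2 + 3*(-5) = 2 - 15 = -13)
(x*7 - 3)*(-119) + A(-8) = (-13*7 - 3)*(-119) + 10 = (-91 - 3)*(-119) + 10 = -94*(-119) + 10 = 11186 + 10 = 11196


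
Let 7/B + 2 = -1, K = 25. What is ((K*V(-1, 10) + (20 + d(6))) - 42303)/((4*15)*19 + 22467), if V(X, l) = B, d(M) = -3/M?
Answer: -254051/141642 ≈ -1.7936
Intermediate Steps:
B = -7/3 (B = 7/(-2 - 1) = 7/(-3) = 7*(-⅓) = -7/3 ≈ -2.3333)
V(X, l) = -7/3
((K*V(-1, 10) + (20 + d(6))) - 42303)/((4*15)*19 + 22467) = ((25*(-7/3) + (20 - 3/6)) - 42303)/((4*15)*19 + 22467) = ((-175/3 + (20 - 3*⅙)) - 42303)/(60*19 + 22467) = ((-175/3 + (20 - ½)) - 42303)/(1140 + 22467) = ((-175/3 + 39/2) - 42303)/23607 = (-233/6 - 42303)*(1/23607) = -254051/6*1/23607 = -254051/141642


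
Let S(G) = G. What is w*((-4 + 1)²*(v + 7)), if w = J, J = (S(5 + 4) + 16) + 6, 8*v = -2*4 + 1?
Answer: 13671/8 ≈ 1708.9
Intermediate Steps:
v = -7/8 (v = (-2*4 + 1)/8 = (-8 + 1)/8 = (⅛)*(-7) = -7/8 ≈ -0.87500)
J = 31 (J = ((5 + 4) + 16) + 6 = (9 + 16) + 6 = 25 + 6 = 31)
w = 31
w*((-4 + 1)²*(v + 7)) = 31*((-4 + 1)²*(-7/8 + 7)) = 31*((-3)²*(49/8)) = 31*(9*(49/8)) = 31*(441/8) = 13671/8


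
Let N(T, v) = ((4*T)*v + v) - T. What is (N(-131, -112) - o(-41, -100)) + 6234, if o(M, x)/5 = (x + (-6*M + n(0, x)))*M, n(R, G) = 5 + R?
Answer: 95896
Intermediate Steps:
N(T, v) = v - T + 4*T*v (N(T, v) = (4*T*v + v) - T = (v + 4*T*v) - T = v - T + 4*T*v)
o(M, x) = 5*M*(5 + x - 6*M) (o(M, x) = 5*((x + (-6*M + (5 + 0)))*M) = 5*((x + (-6*M + 5))*M) = 5*((x + (5 - 6*M))*M) = 5*((5 + x - 6*M)*M) = 5*(M*(5 + x - 6*M)) = 5*M*(5 + x - 6*M))
(N(-131, -112) - o(-41, -100)) + 6234 = ((-112 - 1*(-131) + 4*(-131)*(-112)) - 5*(-41)*(5 - 100 - 6*(-41))) + 6234 = ((-112 + 131 + 58688) - 5*(-41)*(5 - 100 + 246)) + 6234 = (58707 - 5*(-41)*151) + 6234 = (58707 - 1*(-30955)) + 6234 = (58707 + 30955) + 6234 = 89662 + 6234 = 95896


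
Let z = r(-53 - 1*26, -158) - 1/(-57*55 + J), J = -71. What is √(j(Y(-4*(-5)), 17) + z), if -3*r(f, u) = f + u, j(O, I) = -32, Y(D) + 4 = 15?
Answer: √483089698/3206 ≈ 6.8557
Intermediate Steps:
Y(D) = 11 (Y(D) = -4 + 15 = 11)
r(f, u) = -f/3 - u/3 (r(f, u) = -(f + u)/3 = -f/3 - u/3)
z = 253275/3206 (z = (-(-53 - 1*26)/3 - ⅓*(-158)) - 1/(-57*55 - 71) = (-(-53 - 26)/3 + 158/3) - 1/(-3135 - 71) = (-⅓*(-79) + 158/3) - 1/(-3206) = (79/3 + 158/3) - 1*(-1/3206) = 79 + 1/3206 = 253275/3206 ≈ 79.000)
√(j(Y(-4*(-5)), 17) + z) = √(-32 + 253275/3206) = √(150683/3206) = √483089698/3206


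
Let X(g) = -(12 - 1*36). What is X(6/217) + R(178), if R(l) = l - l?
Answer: 24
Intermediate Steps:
R(l) = 0
X(g) = 24 (X(g) = -(12 - 36) = -1*(-24) = 24)
X(6/217) + R(178) = 24 + 0 = 24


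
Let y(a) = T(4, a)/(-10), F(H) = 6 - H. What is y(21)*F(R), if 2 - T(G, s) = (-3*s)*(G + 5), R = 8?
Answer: 569/5 ≈ 113.80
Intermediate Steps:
T(G, s) = 2 + 3*s*(5 + G) (T(G, s) = 2 - (-3*s)*(G + 5) = 2 - (-3*s)*(5 + G) = 2 - (-3)*s*(5 + G) = 2 + 3*s*(5 + G))
y(a) = -1/5 - 27*a/10 (y(a) = (2 + 15*a + 3*4*a)/(-10) = (2 + 15*a + 12*a)*(-1/10) = (2 + 27*a)*(-1/10) = -1/5 - 27*a/10)
y(21)*F(R) = (-1/5 - 27/10*21)*(6 - 1*8) = (-1/5 - 567/10)*(6 - 8) = -569/10*(-2) = 569/5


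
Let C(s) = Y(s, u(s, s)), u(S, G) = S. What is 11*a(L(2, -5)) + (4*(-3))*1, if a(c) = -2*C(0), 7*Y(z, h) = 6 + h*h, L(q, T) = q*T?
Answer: -216/7 ≈ -30.857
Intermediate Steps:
L(q, T) = T*q
Y(z, h) = 6/7 + h²/7 (Y(z, h) = (6 + h*h)/7 = (6 + h²)/7 = 6/7 + h²/7)
C(s) = 6/7 + s²/7
a(c) = -12/7 (a(c) = -2*(6/7 + (⅐)*0²) = -2*(6/7 + (⅐)*0) = -2*(6/7 + 0) = -2*6/7 = -12/7)
11*a(L(2, -5)) + (4*(-3))*1 = 11*(-12/7) + (4*(-3))*1 = -132/7 - 12*1 = -132/7 - 12 = -216/7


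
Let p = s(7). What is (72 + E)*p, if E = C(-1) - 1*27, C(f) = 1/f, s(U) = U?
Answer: 308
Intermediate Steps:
p = 7
E = -28 (E = 1/(-1) - 1*27 = -1 - 27 = -28)
(72 + E)*p = (72 - 28)*7 = 44*7 = 308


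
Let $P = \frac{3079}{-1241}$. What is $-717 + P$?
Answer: $- \frac{892876}{1241} \approx -719.48$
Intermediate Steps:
$P = - \frac{3079}{1241}$ ($P = 3079 \left(- \frac{1}{1241}\right) = - \frac{3079}{1241} \approx -2.4811$)
$-717 + P = -717 - \frac{3079}{1241} = - \frac{892876}{1241}$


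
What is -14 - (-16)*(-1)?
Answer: -30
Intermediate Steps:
-14 - (-16)*(-1) = -14 - 4*4 = -14 - 16 = -30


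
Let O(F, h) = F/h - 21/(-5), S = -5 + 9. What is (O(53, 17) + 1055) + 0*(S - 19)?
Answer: 90297/85 ≈ 1062.3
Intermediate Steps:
S = 4
O(F, h) = 21/5 + F/h (O(F, h) = F/h - 21*(-⅕) = F/h + 21/5 = 21/5 + F/h)
(O(53, 17) + 1055) + 0*(S - 19) = ((21/5 + 53/17) + 1055) + 0*(4 - 19) = ((21/5 + 53*(1/17)) + 1055) + 0*(-15) = ((21/5 + 53/17) + 1055) + 0 = (622/85 + 1055) + 0 = 90297/85 + 0 = 90297/85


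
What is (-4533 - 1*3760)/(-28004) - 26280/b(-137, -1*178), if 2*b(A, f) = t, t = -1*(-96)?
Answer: -15323897/28004 ≈ -547.20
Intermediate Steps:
t = 96
b(A, f) = 48 (b(A, f) = (1/2)*96 = 48)
(-4533 - 1*3760)/(-28004) - 26280/b(-137, -1*178) = (-4533 - 1*3760)/(-28004) - 26280/48 = (-4533 - 3760)*(-1/28004) - 26280*1/48 = -8293*(-1/28004) - 1095/2 = 8293/28004 - 1095/2 = -15323897/28004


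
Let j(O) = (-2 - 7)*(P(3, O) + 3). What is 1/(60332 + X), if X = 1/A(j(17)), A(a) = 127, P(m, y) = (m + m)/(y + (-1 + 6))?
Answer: 127/7662165 ≈ 1.6575e-5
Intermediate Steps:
P(m, y) = 2*m/(5 + y) (P(m, y) = (2*m)/(y + 5) = (2*m)/(5 + y) = 2*m/(5 + y))
j(O) = -27 - 54/(5 + O) (j(O) = (-2 - 7)*(2*3/(5 + O) + 3) = -9*(6/(5 + O) + 3) = -9*(3 + 6/(5 + O)) = -27 - 54/(5 + O))
X = 1/127 ≈ 0.0078740
1/(60332 + X) = 1/(60332 + 1/127) = 1/(7662165/127) = 127/7662165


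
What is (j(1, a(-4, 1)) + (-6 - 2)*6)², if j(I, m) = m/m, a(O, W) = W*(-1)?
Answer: 2209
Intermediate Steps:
a(O, W) = -W
j(I, m) = 1
(j(1, a(-4, 1)) + (-6 - 2)*6)² = (1 + (-6 - 2)*6)² = (1 - 8*6)² = (1 - 48)² = (-47)² = 2209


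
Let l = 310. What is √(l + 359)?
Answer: √669 ≈ 25.865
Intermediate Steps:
√(l + 359) = √(310 + 359) = √669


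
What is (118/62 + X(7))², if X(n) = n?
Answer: 76176/961 ≈ 79.267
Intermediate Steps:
(118/62 + X(7))² = (118/62 + 7)² = (118*(1/62) + 7)² = (59/31 + 7)² = (276/31)² = 76176/961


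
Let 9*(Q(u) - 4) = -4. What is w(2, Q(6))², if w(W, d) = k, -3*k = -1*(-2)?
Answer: 4/9 ≈ 0.44444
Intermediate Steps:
k = -⅔ (k = -(-1)*(-2)/3 = -⅓*2 = -⅔ ≈ -0.66667)
Q(u) = 32/9 (Q(u) = 4 + (⅑)*(-4) = 4 - 4/9 = 32/9)
w(W, d) = -⅔
w(2, Q(6))² = (-⅔)² = 4/9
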